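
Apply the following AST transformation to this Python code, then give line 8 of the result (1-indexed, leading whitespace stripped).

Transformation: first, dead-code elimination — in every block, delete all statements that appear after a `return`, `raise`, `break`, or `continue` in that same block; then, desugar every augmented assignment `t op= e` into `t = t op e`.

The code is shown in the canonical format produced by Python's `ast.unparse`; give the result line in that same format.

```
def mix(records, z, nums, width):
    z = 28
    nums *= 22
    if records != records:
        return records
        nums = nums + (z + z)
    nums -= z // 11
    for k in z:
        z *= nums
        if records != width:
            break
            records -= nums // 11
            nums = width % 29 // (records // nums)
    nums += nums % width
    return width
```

Transformed code:
def mix(records, z, nums, width):
    z = 28
    nums = nums * 22
    if records != records:
        return records
    nums = nums - z // 11
    for k in z:
        z = z * nums
        if records != width:
            break
    nums = nums + nums % width
    return width

z = z * nums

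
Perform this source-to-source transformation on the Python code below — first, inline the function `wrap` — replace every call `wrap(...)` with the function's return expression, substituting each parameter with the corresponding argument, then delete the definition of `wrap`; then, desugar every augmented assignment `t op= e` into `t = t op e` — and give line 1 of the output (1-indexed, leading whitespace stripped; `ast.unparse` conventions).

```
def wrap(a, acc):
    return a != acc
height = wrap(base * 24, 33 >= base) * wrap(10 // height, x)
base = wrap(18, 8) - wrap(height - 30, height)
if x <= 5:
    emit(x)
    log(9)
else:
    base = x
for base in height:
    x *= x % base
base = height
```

height = (base * 24 != (33 >= base)) * (10 // height != x)

Transformed code:
height = (base * 24 != (33 >= base)) * (10 // height != x)
base = (18 != 8) - (height - 30 != height)
if x <= 5:
    emit(x)
    log(9)
else:
    base = x
for base in height:
    x = x * (x % base)
base = height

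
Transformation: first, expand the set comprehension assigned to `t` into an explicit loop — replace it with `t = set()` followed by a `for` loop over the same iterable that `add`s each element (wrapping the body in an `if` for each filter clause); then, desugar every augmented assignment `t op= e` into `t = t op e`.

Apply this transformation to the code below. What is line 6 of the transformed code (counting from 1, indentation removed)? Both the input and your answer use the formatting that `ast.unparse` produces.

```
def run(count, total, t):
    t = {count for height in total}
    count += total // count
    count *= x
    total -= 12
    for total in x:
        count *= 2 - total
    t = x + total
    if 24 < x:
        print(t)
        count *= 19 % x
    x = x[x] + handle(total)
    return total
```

Transformed code:
def run(count, total, t):
    t = set()
    for height in total:
        t.add(count)
    count = count + total // count
    count = count * x
    total = total - 12
    for total in x:
        count = count * (2 - total)
    t = x + total
    if 24 < x:
        print(t)
        count = count * (19 % x)
    x = x[x] + handle(total)
    return total

count = count * x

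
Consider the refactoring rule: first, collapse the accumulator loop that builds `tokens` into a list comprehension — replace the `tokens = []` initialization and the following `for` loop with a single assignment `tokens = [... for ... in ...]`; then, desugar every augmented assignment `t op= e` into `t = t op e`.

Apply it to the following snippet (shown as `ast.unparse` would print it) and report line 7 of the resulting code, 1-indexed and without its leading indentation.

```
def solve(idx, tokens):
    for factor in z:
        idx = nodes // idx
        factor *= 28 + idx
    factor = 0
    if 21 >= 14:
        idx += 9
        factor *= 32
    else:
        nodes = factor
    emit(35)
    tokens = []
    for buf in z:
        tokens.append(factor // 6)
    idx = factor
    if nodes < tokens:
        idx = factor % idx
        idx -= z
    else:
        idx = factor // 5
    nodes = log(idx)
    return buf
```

Transformed code:
def solve(idx, tokens):
    for factor in z:
        idx = nodes // idx
        factor = factor * (28 + idx)
    factor = 0
    if 21 >= 14:
        idx = idx + 9
        factor = factor * 32
    else:
        nodes = factor
    emit(35)
    tokens = [factor // 6 for buf in z]
    idx = factor
    if nodes < tokens:
        idx = factor % idx
        idx = idx - z
    else:
        idx = factor // 5
    nodes = log(idx)
    return buf

idx = idx + 9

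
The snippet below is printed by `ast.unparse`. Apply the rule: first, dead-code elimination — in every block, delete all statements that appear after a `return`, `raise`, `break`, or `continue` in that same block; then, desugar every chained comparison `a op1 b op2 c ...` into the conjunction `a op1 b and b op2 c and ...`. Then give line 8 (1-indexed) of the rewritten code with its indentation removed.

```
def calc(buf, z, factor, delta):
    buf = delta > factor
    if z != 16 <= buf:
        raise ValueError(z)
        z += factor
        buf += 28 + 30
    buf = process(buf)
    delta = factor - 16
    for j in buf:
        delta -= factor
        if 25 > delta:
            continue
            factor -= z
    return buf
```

delta -= factor

Transformed code:
def calc(buf, z, factor, delta):
    buf = delta > factor
    if z != 16 and 16 <= buf:
        raise ValueError(z)
    buf = process(buf)
    delta = factor - 16
    for j in buf:
        delta -= factor
        if 25 > delta:
            continue
    return buf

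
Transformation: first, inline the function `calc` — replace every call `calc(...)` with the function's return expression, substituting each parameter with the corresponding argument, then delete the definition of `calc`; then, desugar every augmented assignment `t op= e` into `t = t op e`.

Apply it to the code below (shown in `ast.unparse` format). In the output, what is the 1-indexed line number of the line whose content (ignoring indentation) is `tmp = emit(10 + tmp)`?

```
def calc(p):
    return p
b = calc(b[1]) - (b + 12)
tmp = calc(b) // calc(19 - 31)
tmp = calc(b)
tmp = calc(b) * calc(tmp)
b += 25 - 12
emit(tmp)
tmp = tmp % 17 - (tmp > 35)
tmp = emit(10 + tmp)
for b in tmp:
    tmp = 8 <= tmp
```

8

Transformed code:
b = b[1] - (b + 12)
tmp = b // (19 - 31)
tmp = b
tmp = b * tmp
b = b + (25 - 12)
emit(tmp)
tmp = tmp % 17 - (tmp > 35)
tmp = emit(10 + tmp)
for b in tmp:
    tmp = 8 <= tmp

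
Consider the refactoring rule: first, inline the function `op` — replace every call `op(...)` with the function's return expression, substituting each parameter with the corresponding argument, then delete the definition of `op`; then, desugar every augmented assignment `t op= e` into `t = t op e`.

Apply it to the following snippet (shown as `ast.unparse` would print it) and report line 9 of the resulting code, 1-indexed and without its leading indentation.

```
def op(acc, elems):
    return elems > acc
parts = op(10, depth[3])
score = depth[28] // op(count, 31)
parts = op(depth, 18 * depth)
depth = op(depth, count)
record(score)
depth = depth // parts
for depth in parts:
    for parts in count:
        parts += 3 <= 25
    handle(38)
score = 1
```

Transformed code:
parts = depth[3] > 10
score = depth[28] // (31 > count)
parts = 18 * depth > depth
depth = count > depth
record(score)
depth = depth // parts
for depth in parts:
    for parts in count:
        parts = parts + (3 <= 25)
    handle(38)
score = 1

parts = parts + (3 <= 25)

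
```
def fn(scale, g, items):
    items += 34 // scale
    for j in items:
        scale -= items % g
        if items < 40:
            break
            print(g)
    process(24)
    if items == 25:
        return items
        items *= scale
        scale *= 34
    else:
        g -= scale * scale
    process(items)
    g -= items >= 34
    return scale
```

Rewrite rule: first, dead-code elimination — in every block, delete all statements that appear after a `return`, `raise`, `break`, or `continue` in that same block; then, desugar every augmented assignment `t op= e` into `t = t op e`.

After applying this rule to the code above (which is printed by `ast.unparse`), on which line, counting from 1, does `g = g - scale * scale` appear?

Transformed code:
def fn(scale, g, items):
    items = items + 34 // scale
    for j in items:
        scale = scale - items % g
        if items < 40:
            break
    process(24)
    if items == 25:
        return items
    else:
        g = g - scale * scale
    process(items)
    g = g - (items >= 34)
    return scale

11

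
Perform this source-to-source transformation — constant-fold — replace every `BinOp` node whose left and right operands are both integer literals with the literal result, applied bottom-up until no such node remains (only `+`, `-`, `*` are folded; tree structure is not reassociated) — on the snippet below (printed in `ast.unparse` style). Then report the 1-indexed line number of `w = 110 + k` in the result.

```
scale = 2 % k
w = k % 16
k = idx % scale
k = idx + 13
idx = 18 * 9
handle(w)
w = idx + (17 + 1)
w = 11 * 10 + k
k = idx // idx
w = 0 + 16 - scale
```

8

Transformed code:
scale = 2 % k
w = k % 16
k = idx % scale
k = idx + 13
idx = 162
handle(w)
w = idx + 18
w = 110 + k
k = idx // idx
w = 16 - scale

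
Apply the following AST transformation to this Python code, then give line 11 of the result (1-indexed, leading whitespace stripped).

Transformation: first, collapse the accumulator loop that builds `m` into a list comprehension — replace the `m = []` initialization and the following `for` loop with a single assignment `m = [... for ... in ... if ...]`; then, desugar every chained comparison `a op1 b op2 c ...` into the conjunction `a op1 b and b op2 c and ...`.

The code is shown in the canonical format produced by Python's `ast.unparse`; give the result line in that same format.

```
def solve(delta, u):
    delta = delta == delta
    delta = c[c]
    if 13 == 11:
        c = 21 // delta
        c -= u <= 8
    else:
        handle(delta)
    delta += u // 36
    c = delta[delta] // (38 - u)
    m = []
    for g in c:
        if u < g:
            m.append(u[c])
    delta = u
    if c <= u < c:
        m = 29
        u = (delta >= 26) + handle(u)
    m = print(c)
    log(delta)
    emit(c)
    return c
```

Transformed code:
def solve(delta, u):
    delta = delta == delta
    delta = c[c]
    if 13 == 11:
        c = 21 // delta
        c -= u <= 8
    else:
        handle(delta)
    delta += u // 36
    c = delta[delta] // (38 - u)
    m = [u[c] for g in c if u < g]
    delta = u
    if c <= u and u < c:
        m = 29
        u = (delta >= 26) + handle(u)
    m = print(c)
    log(delta)
    emit(c)
    return c

m = [u[c] for g in c if u < g]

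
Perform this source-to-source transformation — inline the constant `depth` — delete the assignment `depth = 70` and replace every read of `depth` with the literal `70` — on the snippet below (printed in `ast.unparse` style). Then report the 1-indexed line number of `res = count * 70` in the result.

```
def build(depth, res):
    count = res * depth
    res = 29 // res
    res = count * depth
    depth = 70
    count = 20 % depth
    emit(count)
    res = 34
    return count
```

4

Transformed code:
def build(depth, res):
    count = res * 70
    res = 29 // res
    res = count * 70
    count = 20 % 70
    emit(count)
    res = 34
    return count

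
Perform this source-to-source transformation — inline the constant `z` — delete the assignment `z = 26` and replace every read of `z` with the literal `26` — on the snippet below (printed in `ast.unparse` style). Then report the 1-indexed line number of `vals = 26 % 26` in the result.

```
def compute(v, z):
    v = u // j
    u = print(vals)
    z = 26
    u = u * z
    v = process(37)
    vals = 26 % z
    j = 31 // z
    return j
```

6

Transformed code:
def compute(v, z):
    v = u // j
    u = print(vals)
    u = u * 26
    v = process(37)
    vals = 26 % 26
    j = 31 // 26
    return j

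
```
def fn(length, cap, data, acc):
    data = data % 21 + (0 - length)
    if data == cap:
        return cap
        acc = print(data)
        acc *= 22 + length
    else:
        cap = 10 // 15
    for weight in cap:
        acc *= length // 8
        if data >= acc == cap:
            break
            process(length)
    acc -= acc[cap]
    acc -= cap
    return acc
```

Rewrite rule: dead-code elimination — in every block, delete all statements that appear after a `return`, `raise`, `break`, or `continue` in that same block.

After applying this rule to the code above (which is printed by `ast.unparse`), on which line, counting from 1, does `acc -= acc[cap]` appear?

11

Transformed code:
def fn(length, cap, data, acc):
    data = data % 21 + (0 - length)
    if data == cap:
        return cap
    else:
        cap = 10 // 15
    for weight in cap:
        acc *= length // 8
        if data >= acc == cap:
            break
    acc -= acc[cap]
    acc -= cap
    return acc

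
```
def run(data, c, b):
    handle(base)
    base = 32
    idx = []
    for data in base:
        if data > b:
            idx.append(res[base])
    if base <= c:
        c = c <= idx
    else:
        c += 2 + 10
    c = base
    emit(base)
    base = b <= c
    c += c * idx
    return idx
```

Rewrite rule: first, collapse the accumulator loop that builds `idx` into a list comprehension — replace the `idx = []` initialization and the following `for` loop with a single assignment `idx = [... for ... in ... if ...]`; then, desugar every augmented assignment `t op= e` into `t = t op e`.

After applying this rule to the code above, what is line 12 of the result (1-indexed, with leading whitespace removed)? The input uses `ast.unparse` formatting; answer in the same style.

Transformed code:
def run(data, c, b):
    handle(base)
    base = 32
    idx = [res[base] for data in base if data > b]
    if base <= c:
        c = c <= idx
    else:
        c = c + (2 + 10)
    c = base
    emit(base)
    base = b <= c
    c = c + c * idx
    return idx

c = c + c * idx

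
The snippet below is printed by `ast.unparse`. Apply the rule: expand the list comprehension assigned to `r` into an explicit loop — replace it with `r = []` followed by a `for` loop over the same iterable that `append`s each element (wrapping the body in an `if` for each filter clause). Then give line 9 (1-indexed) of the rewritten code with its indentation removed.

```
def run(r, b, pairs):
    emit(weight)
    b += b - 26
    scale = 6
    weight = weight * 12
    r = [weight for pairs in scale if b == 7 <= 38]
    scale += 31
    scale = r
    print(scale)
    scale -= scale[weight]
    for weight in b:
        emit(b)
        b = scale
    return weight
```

Transformed code:
def run(r, b, pairs):
    emit(weight)
    b += b - 26
    scale = 6
    weight = weight * 12
    r = []
    for pairs in scale:
        if b == 7 <= 38:
            r.append(weight)
    scale += 31
    scale = r
    print(scale)
    scale -= scale[weight]
    for weight in b:
        emit(b)
        b = scale
    return weight

r.append(weight)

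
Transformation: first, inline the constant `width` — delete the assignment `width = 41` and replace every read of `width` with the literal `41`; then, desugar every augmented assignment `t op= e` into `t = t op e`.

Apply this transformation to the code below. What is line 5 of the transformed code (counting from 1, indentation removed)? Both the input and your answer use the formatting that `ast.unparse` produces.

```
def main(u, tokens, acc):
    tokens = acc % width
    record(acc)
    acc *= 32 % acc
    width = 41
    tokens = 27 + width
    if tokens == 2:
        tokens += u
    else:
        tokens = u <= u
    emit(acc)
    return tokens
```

tokens = 27 + 41

Transformed code:
def main(u, tokens, acc):
    tokens = acc % 41
    record(acc)
    acc = acc * (32 % acc)
    tokens = 27 + 41
    if tokens == 2:
        tokens = tokens + u
    else:
        tokens = u <= u
    emit(acc)
    return tokens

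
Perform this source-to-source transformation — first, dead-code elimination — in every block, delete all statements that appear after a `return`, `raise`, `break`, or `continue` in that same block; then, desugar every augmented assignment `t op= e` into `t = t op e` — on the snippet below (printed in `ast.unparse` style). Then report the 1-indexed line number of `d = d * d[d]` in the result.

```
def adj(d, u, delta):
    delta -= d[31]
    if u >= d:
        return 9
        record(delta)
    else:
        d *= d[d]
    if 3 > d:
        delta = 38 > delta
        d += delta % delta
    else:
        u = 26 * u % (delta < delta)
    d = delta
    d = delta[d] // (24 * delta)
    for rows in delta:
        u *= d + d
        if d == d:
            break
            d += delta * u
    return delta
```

Transformed code:
def adj(d, u, delta):
    delta = delta - d[31]
    if u >= d:
        return 9
    else:
        d = d * d[d]
    if 3 > d:
        delta = 38 > delta
        d = d + delta % delta
    else:
        u = 26 * u % (delta < delta)
    d = delta
    d = delta[d] // (24 * delta)
    for rows in delta:
        u = u * (d + d)
        if d == d:
            break
    return delta

6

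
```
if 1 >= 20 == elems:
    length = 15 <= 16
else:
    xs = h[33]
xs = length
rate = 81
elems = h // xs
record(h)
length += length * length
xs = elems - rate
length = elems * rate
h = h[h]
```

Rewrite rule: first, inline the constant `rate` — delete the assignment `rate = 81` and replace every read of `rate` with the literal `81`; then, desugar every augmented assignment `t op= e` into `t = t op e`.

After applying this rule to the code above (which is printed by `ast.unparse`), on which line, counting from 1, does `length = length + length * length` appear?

Transformed code:
if 1 >= 20 == elems:
    length = 15 <= 16
else:
    xs = h[33]
xs = length
elems = h // xs
record(h)
length = length + length * length
xs = elems - 81
length = elems * 81
h = h[h]

8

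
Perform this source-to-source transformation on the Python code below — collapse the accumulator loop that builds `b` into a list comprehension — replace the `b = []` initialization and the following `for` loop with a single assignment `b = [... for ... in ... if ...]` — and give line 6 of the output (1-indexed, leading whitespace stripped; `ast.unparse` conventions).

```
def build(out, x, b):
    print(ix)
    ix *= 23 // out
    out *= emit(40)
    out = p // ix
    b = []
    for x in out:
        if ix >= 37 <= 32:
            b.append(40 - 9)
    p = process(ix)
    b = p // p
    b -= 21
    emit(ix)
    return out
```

b = [40 - 9 for x in out if ix >= 37 <= 32]

Transformed code:
def build(out, x, b):
    print(ix)
    ix *= 23 // out
    out *= emit(40)
    out = p // ix
    b = [40 - 9 for x in out if ix >= 37 <= 32]
    p = process(ix)
    b = p // p
    b -= 21
    emit(ix)
    return out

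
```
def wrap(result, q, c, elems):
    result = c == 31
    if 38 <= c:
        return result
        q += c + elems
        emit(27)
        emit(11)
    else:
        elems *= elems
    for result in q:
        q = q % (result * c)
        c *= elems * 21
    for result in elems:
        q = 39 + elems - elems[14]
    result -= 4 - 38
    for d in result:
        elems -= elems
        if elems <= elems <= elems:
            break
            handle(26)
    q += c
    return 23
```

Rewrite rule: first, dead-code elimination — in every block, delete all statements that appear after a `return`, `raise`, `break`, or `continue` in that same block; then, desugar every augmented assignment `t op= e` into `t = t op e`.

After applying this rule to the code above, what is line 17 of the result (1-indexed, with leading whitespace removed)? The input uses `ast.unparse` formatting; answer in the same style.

Transformed code:
def wrap(result, q, c, elems):
    result = c == 31
    if 38 <= c:
        return result
    else:
        elems = elems * elems
    for result in q:
        q = q % (result * c)
        c = c * (elems * 21)
    for result in elems:
        q = 39 + elems - elems[14]
    result = result - (4 - 38)
    for d in result:
        elems = elems - elems
        if elems <= elems <= elems:
            break
    q = q + c
    return 23

q = q + c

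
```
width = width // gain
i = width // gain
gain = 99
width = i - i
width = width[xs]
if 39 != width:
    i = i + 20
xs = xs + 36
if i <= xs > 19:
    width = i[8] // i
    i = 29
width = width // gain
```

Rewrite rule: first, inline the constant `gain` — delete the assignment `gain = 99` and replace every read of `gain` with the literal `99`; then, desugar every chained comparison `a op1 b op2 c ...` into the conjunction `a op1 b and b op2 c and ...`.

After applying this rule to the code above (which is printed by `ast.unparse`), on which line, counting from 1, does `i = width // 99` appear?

Transformed code:
width = width // 99
i = width // 99
width = i - i
width = width[xs]
if 39 != width:
    i = i + 20
xs = xs + 36
if i <= xs and xs > 19:
    width = i[8] // i
    i = 29
width = width // 99

2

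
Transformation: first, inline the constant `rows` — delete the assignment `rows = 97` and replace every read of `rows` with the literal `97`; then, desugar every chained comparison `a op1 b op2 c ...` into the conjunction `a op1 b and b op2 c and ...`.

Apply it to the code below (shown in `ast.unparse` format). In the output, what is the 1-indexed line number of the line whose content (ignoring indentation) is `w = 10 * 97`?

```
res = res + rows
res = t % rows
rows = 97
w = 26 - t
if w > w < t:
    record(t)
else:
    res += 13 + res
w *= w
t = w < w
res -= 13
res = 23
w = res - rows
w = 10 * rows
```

Transformed code:
res = res + 97
res = t % 97
w = 26 - t
if w > w and w < t:
    record(t)
else:
    res += 13 + res
w *= w
t = w < w
res -= 13
res = 23
w = res - 97
w = 10 * 97

13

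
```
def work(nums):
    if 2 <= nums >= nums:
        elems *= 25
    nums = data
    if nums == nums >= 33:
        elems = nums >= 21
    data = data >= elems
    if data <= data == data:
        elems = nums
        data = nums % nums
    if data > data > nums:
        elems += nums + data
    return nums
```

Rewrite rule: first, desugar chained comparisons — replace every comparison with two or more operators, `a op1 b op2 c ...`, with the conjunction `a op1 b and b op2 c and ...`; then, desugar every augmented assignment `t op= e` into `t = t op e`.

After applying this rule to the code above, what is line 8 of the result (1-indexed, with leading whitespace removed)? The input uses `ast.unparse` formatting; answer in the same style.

Transformed code:
def work(nums):
    if 2 <= nums and nums >= nums:
        elems = elems * 25
    nums = data
    if nums == nums and nums >= 33:
        elems = nums >= 21
    data = data >= elems
    if data <= data and data == data:
        elems = nums
        data = nums % nums
    if data > data and data > nums:
        elems = elems + (nums + data)
    return nums

if data <= data and data == data:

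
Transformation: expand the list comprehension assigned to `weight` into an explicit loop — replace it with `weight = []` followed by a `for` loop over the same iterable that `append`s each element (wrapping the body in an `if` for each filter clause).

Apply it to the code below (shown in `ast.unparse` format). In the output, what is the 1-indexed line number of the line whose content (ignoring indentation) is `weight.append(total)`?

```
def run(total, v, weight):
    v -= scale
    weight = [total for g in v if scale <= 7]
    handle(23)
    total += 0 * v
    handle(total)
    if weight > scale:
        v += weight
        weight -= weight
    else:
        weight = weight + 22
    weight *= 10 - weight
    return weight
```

Transformed code:
def run(total, v, weight):
    v -= scale
    weight = []
    for g in v:
        if scale <= 7:
            weight.append(total)
    handle(23)
    total += 0 * v
    handle(total)
    if weight > scale:
        v += weight
        weight -= weight
    else:
        weight = weight + 22
    weight *= 10 - weight
    return weight

6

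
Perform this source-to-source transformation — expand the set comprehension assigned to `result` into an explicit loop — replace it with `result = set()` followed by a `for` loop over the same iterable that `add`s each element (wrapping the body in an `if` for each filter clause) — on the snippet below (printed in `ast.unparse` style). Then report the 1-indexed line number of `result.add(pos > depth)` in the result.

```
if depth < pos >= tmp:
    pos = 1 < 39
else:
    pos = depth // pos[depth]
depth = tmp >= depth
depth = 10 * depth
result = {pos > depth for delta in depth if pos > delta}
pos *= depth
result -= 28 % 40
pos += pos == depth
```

10

Transformed code:
if depth < pos >= tmp:
    pos = 1 < 39
else:
    pos = depth // pos[depth]
depth = tmp >= depth
depth = 10 * depth
result = set()
for delta in depth:
    if pos > delta:
        result.add(pos > depth)
pos *= depth
result -= 28 % 40
pos += pos == depth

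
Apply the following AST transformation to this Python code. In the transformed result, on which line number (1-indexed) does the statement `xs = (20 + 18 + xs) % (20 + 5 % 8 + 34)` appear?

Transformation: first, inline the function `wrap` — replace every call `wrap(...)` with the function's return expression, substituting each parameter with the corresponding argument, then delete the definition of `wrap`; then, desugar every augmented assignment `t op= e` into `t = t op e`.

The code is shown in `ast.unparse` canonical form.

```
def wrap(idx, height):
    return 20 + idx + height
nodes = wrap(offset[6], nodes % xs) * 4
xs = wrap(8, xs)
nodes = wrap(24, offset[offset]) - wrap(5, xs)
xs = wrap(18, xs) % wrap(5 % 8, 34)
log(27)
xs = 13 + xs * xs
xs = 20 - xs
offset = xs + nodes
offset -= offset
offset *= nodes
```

Transformed code:
nodes = (20 + offset[6] + nodes % xs) * 4
xs = 20 + 8 + xs
nodes = 20 + 24 + offset[offset] - (20 + 5 + xs)
xs = (20 + 18 + xs) % (20 + 5 % 8 + 34)
log(27)
xs = 13 + xs * xs
xs = 20 - xs
offset = xs + nodes
offset = offset - offset
offset = offset * nodes

4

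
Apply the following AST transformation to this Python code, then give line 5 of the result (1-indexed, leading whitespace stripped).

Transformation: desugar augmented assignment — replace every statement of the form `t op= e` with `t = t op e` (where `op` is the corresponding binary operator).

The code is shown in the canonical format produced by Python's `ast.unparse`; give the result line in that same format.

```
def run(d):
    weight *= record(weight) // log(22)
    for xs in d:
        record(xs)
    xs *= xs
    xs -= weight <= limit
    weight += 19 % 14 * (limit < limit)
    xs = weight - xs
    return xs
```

xs = xs * xs

Transformed code:
def run(d):
    weight = weight * (record(weight) // log(22))
    for xs in d:
        record(xs)
    xs = xs * xs
    xs = xs - (weight <= limit)
    weight = weight + 19 % 14 * (limit < limit)
    xs = weight - xs
    return xs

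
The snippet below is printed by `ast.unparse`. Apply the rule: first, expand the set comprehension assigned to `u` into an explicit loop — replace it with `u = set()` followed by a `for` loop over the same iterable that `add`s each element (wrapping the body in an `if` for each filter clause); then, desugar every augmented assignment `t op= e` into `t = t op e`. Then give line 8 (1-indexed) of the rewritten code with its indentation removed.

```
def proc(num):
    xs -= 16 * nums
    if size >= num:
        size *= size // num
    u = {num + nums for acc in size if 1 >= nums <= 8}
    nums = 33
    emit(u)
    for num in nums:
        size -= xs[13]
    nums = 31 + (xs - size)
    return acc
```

Transformed code:
def proc(num):
    xs = xs - 16 * nums
    if size >= num:
        size = size * (size // num)
    u = set()
    for acc in size:
        if 1 >= nums <= 8:
            u.add(num + nums)
    nums = 33
    emit(u)
    for num in nums:
        size = size - xs[13]
    nums = 31 + (xs - size)
    return acc

u.add(num + nums)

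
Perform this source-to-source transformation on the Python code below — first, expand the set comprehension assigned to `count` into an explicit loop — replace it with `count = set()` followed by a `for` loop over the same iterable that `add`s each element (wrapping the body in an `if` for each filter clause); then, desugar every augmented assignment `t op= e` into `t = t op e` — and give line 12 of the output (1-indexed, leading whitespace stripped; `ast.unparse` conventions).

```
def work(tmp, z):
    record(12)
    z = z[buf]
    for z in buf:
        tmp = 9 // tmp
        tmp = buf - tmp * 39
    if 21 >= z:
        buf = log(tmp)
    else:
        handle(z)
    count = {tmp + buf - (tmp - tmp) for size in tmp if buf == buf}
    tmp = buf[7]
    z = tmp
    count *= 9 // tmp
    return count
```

for size in tmp:

Transformed code:
def work(tmp, z):
    record(12)
    z = z[buf]
    for z in buf:
        tmp = 9 // tmp
        tmp = buf - tmp * 39
    if 21 >= z:
        buf = log(tmp)
    else:
        handle(z)
    count = set()
    for size in tmp:
        if buf == buf:
            count.add(tmp + buf - (tmp - tmp))
    tmp = buf[7]
    z = tmp
    count = count * (9 // tmp)
    return count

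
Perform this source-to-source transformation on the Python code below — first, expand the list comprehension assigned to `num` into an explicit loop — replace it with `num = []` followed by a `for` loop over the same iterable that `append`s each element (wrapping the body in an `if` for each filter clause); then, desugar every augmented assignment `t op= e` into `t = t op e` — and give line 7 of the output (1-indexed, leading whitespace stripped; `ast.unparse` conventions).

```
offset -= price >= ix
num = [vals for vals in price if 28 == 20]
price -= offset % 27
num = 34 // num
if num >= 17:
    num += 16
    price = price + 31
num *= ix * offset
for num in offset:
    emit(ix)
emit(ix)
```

num = 34 // num

Transformed code:
offset = offset - (price >= ix)
num = []
for vals in price:
    if 28 == 20:
        num.append(vals)
price = price - offset % 27
num = 34 // num
if num >= 17:
    num = num + 16
    price = price + 31
num = num * (ix * offset)
for num in offset:
    emit(ix)
emit(ix)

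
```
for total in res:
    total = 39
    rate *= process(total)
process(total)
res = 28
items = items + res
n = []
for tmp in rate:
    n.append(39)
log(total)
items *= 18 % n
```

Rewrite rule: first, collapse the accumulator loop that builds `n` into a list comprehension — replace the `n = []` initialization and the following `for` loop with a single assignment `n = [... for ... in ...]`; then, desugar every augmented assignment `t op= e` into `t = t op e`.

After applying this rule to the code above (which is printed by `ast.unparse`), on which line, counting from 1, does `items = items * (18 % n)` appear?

9

Transformed code:
for total in res:
    total = 39
    rate = rate * process(total)
process(total)
res = 28
items = items + res
n = [39 for tmp in rate]
log(total)
items = items * (18 % n)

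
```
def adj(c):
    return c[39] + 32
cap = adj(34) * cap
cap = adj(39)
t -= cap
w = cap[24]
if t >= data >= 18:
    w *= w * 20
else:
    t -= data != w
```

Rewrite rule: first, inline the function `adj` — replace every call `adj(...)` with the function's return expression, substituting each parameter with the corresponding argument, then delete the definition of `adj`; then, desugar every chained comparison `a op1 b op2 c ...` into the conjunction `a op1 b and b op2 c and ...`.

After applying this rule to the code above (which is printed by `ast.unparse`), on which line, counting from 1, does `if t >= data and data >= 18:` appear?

Transformed code:
cap = (34[39] + 32) * cap
cap = 39[39] + 32
t -= cap
w = cap[24]
if t >= data and data >= 18:
    w *= w * 20
else:
    t -= data != w

5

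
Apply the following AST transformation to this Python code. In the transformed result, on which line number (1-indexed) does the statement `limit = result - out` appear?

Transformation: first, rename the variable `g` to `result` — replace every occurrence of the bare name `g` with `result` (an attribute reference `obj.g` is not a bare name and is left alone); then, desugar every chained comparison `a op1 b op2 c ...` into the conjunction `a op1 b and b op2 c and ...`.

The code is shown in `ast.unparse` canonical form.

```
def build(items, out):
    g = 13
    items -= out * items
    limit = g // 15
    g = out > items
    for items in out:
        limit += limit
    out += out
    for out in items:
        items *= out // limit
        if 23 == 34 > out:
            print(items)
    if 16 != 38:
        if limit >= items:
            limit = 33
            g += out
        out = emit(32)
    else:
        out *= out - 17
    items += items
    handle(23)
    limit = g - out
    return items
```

Transformed code:
def build(items, out):
    result = 13
    items -= out * items
    limit = result // 15
    result = out > items
    for items in out:
        limit += limit
    out += out
    for out in items:
        items *= out // limit
        if 23 == 34 and 34 > out:
            print(items)
    if 16 != 38:
        if limit >= items:
            limit = 33
            result += out
        out = emit(32)
    else:
        out *= out - 17
    items += items
    handle(23)
    limit = result - out
    return items

22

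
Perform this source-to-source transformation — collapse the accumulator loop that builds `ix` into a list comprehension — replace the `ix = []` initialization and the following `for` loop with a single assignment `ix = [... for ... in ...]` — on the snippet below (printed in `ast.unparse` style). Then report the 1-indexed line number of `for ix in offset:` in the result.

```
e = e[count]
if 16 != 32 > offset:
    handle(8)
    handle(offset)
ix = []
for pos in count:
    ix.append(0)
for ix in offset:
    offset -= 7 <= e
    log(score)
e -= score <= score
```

6

Transformed code:
e = e[count]
if 16 != 32 > offset:
    handle(8)
    handle(offset)
ix = [0 for pos in count]
for ix in offset:
    offset -= 7 <= e
    log(score)
e -= score <= score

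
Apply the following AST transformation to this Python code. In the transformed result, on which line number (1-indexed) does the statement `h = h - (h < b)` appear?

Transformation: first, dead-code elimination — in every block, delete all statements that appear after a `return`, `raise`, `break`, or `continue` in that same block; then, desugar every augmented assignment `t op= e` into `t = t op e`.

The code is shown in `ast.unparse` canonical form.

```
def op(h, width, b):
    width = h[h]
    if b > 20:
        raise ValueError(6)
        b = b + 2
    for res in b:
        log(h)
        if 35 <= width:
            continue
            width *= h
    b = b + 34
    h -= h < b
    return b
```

10

Transformed code:
def op(h, width, b):
    width = h[h]
    if b > 20:
        raise ValueError(6)
    for res in b:
        log(h)
        if 35 <= width:
            continue
    b = b + 34
    h = h - (h < b)
    return b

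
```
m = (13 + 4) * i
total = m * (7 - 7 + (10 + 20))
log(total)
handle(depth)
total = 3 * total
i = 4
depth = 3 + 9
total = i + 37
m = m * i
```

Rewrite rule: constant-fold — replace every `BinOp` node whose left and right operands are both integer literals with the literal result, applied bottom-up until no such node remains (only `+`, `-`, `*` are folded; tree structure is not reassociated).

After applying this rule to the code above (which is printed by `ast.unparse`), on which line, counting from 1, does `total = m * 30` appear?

2

Transformed code:
m = 17 * i
total = m * 30
log(total)
handle(depth)
total = 3 * total
i = 4
depth = 12
total = i + 37
m = m * i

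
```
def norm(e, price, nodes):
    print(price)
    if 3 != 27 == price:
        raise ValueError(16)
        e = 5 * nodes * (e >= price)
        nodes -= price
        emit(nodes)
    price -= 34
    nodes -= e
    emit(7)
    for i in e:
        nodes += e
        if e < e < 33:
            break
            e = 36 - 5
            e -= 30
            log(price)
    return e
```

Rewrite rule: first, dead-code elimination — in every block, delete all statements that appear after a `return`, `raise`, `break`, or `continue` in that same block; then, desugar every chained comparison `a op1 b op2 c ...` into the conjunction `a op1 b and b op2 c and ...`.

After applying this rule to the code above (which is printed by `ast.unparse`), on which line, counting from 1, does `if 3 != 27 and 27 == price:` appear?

3

Transformed code:
def norm(e, price, nodes):
    print(price)
    if 3 != 27 and 27 == price:
        raise ValueError(16)
    price -= 34
    nodes -= e
    emit(7)
    for i in e:
        nodes += e
        if e < e and e < 33:
            break
    return e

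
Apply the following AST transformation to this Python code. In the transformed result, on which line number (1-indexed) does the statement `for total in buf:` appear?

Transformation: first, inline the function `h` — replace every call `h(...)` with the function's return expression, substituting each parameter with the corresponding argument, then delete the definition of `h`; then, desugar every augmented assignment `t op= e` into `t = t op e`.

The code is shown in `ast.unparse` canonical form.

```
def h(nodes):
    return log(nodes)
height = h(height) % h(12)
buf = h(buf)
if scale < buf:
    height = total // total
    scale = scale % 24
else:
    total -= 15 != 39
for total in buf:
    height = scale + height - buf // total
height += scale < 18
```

Transformed code:
height = log(height) % log(12)
buf = log(buf)
if scale < buf:
    height = total // total
    scale = scale % 24
else:
    total = total - (15 != 39)
for total in buf:
    height = scale + height - buf // total
height = height + (scale < 18)

8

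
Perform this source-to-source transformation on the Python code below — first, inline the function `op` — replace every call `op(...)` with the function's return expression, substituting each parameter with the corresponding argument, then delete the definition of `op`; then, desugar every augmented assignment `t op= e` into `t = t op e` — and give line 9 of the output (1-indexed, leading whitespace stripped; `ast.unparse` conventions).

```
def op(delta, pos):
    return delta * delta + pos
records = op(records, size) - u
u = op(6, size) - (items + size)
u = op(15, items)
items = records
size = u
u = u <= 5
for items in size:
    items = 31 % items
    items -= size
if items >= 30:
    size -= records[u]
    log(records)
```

Transformed code:
records = records * records + size - u
u = 6 * 6 + size - (items + size)
u = 15 * 15 + items
items = records
size = u
u = u <= 5
for items in size:
    items = 31 % items
    items = items - size
if items >= 30:
    size = size - records[u]
    log(records)

items = items - size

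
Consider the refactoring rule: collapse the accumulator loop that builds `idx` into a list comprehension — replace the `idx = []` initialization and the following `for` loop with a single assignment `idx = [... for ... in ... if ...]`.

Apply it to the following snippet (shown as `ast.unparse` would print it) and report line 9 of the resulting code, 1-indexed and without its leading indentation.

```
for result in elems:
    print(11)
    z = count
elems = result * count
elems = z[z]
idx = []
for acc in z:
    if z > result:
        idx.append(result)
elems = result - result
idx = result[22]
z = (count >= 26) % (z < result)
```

z = (count >= 26) % (z < result)

Transformed code:
for result in elems:
    print(11)
    z = count
elems = result * count
elems = z[z]
idx = [result for acc in z if z > result]
elems = result - result
idx = result[22]
z = (count >= 26) % (z < result)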